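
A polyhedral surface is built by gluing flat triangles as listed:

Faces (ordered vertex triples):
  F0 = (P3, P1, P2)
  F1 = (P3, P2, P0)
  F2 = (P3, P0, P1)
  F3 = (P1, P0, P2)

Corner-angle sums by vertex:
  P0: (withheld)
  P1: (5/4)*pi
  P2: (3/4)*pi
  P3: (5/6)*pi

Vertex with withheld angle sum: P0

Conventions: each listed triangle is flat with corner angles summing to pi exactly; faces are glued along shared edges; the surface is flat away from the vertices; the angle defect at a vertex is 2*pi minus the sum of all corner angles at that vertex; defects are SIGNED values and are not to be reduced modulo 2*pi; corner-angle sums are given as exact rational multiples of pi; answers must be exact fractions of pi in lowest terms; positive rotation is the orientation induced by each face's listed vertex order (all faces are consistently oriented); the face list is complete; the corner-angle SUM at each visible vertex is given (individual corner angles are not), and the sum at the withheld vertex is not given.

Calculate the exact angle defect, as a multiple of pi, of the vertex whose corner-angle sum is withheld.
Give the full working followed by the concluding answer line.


V = 4, E = 6, F = 4; chi = V - E + F = 2
Gauss-Bonnet: total defect = 2*pi*chi = 4*pi; visible defects sum to (19/6)*pi

Answer: defect(P0) = (5/6)*pi


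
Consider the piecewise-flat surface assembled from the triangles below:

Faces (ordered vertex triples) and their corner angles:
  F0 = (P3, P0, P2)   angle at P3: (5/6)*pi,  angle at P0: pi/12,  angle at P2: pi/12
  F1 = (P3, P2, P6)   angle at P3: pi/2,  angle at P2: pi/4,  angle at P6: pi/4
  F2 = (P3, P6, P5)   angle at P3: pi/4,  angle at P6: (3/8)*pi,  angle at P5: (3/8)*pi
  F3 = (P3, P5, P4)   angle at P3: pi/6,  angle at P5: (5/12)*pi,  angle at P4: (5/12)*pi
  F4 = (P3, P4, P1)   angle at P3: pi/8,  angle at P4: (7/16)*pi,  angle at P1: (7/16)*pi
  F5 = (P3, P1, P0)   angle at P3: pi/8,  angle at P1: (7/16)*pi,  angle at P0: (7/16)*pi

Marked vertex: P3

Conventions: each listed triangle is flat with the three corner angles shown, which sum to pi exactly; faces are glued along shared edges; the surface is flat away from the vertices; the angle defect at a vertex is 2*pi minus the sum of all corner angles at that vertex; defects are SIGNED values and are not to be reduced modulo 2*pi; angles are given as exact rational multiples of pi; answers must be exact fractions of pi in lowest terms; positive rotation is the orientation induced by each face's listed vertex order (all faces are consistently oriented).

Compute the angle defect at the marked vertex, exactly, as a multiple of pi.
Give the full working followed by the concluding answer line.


Sum of corner angles at P3: 2*pi
defect = 2*pi - 2*pi

Answer: defect(P3) = 0


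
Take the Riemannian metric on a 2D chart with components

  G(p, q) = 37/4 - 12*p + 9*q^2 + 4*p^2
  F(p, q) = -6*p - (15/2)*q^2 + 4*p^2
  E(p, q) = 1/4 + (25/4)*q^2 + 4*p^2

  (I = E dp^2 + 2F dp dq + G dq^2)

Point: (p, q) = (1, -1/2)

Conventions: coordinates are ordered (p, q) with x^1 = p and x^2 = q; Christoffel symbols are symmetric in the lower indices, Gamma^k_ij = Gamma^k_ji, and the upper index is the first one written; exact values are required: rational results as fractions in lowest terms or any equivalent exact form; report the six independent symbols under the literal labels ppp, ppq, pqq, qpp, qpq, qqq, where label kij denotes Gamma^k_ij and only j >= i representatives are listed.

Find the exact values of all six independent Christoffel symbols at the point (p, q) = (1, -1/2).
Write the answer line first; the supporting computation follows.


Answer: Gamma_ppp = 197/31, Gamma_ppq = -1196/341, Gamma_pqq = 92/31, Gamma_qpp = 17/2, Gamma_qpq = -49/11, Gamma_qqq = 2

E = 93/16, F = -31/8, G = 7/2 at the point
E_p = 8, E_q = -25/4, F_p = 2, F_q = 15/2, G_p = -4, G_q = -9
EG - F^2 = 341/64;  g^inv = (64/341) * [[7/2, 31/8], [31/8, 93/16]]
first-kind symbols [ij,l] = (1/2)(d_i g_jl + d_j g_il - d_l g_ij): [pp,p] = E_p/2 = 4, [pp,q] = F_p - E_q/2 = 41/8, [pq,p] = E_q/2 = -25/8, [pq,q] = G_p/2 = -2, [qq,p] = F_q - G_p/2 = 19/2, [qq,q] = G_q/2 = -9/2
Gamma^p_ij = (G*[ij,p] - F*[ij,q])/(EG - F^2), Gamma^q_ij = (E*[ij,q] - F*[ij,p])/(EG - F^2)


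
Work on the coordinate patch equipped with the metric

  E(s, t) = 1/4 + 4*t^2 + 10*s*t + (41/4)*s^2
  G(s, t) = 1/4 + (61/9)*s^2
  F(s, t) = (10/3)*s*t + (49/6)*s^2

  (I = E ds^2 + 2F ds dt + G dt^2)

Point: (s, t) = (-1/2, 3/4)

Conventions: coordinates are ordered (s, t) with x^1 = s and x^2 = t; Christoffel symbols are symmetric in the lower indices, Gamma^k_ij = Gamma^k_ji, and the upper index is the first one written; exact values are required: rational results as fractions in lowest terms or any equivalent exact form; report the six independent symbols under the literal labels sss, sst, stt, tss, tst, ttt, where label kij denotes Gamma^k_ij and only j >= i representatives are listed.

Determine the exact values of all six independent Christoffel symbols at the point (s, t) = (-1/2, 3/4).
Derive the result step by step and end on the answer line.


E = 21/16, F = 19/24, G = 35/18 at the point
E_s = -11/4, E_t = 1, F_s = -17/3, F_t = -5/3, G_s = -61/9, G_t = 0
EG - F^2 = 1109/576;  g^inv = (576/1109) * [[35/18, -19/24], [-19/24, 21/16]]
first-kind symbols [ij,l] = (1/2)(d_i g_jl + d_j g_il - d_l g_ij): [ss,s] = E_s/2 = -11/8, [ss,t] = F_s - E_t/2 = -37/6, [st,s] = E_t/2 = 1/2, [st,t] = G_s/2 = -61/18, [tt,s] = F_t - G_s/2 = 31/18, [tt,t] = G_t/2 = 0
Gamma^s_ij = (G*[ij,s] - F*[ij,t])/(EG - F^2), Gamma^t_ij = (E*[ij,t] - F*[ij,s])/(EG - F^2)

Answer: Gamma_sss = 1272/1109, Gamma_sst = 6316/3327, Gamma_stt = 17360/9981, Gamma_tss = -4035/1109, Gamma_tst = -2790/1109, Gamma_ttt = -2356/3327


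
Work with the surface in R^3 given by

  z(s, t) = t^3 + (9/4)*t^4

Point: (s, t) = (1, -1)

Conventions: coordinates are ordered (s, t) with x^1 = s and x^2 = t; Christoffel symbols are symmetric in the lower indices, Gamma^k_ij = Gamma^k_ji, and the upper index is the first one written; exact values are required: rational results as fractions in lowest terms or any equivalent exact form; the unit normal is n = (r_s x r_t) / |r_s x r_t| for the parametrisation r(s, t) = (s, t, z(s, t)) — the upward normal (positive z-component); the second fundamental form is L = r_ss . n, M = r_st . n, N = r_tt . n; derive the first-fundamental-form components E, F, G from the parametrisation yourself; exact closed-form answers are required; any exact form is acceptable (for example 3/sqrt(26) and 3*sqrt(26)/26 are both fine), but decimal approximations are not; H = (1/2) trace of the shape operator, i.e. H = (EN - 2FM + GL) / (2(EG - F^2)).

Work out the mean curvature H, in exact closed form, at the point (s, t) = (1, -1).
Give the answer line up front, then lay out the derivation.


Answer: H = 21*sqrt(37)/2738

z_s = 0, z_t = -6, z_ss = 0, z_st = 0, z_tt = 21
E = 1, F = 0, G = 37; answer radicand W^2 = 37
unnormalised second-form numerators: l = 0, m = 0, n = 21; L = l/sqrt(37), and similarly M = m/sqrt(W^2), N = n/sqrt(W^2)
H = (E*n - 2*F*m + G*l) / (2*(EG - F^2)*sqrt(W^2)); E*n - 2*F*m + G*l = 21, EG - F^2 = 37, so H = (21/74)/sqrt(37)


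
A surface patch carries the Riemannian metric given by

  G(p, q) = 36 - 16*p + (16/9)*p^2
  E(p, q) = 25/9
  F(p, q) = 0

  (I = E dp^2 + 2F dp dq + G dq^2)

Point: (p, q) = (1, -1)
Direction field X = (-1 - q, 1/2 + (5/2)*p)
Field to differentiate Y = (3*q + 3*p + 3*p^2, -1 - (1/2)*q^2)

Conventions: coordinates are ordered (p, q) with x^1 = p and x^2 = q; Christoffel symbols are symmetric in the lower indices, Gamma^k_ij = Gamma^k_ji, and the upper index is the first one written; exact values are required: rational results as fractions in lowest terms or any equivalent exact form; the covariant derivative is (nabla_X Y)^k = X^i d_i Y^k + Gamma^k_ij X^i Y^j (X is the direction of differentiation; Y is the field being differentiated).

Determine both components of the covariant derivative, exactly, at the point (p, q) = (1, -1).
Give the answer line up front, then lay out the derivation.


Answer: (nabla_X Y)^p = -27/25, (nabla_X Y)^q = 3/7

E = 25/9, F = 0, G = 196/9 at the point
E_p = 0, E_q = 0, F_p = 0, F_q = 0, G_p = -112/9, G_q = 0
EG - F^2 = 4900/81;  g^inv = (81/4900) * [[196/9, 0], [0, 25/9]]
first-kind symbols [ij,l] = (1/2)(d_i g_jl + d_j g_il - d_l g_ij): [pp,p] = E_p/2 = 0, [pp,q] = F_p - E_q/2 = 0, [pq,p] = E_q/2 = 0, [pq,q] = G_p/2 = -56/9, [qq,p] = F_q - G_p/2 = 56/9, [qq,q] = G_q/2 = 0
Gamma^p_ij = (G*[ij,p] - F*[ij,q])/(EG - F^2), Gamma^q_ij = (E*[ij,q] - F*[ij,p])/(EG - F^2)
Gamma_ppp = 0, Gamma_ppq = 0, Gamma_pqq = 56/25, Gamma_qpp = 0, Gamma_qpq = -2/7, Gamma_qqq = 0
X = (0, 3), Y = (3, -3/2) at the point


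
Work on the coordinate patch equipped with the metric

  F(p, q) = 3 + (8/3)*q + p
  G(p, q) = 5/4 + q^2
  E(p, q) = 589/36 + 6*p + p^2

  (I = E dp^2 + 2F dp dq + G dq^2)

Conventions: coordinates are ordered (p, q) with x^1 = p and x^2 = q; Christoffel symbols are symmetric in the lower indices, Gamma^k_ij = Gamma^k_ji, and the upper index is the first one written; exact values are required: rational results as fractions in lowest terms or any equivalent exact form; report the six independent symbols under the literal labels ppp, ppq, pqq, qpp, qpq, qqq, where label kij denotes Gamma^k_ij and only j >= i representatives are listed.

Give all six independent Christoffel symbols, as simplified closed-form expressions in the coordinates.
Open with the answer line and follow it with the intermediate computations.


Answer: Gamma_ppp = (144*p*q^2 + 36*p + 432*q^2 - 384*q + 108)/(144*p^2*q^2 + 36*p^2 + 864*p*q^2 - 768*p*q + 216*p + 1332*q^2 - 2304*q + 1649), Gamma_ppq = 0, Gamma_pqq = (-144*p*q - 432*q + 480)/(144*p^2*q^2 + 36*p^2 + 864*p*q^2 - 768*p*q + 216*p + 1332*q^2 - 2304*q + 1649), Gamma_qpp = (-384*p*q - 1152*q + 1060)/(144*p^2*q^2 + 36*p^2 + 864*p*q^2 - 768*p*q + 216*p + 1332*q^2 - 2304*q + 1649), Gamma_qpq = 0, Gamma_qqq = (144*p^2*q + 864*p*q - 384*p + 1332*q - 1152)/(144*p^2*q^2 + 36*p^2 + 864*p*q^2 - 768*p*q + 216*p + 1332*q^2 - 2304*q + 1649)

E = 589/36 + 6*p + p^2; F = 3 + (8/3)*q + p; G = 5/4 + q^2
Gamma^k_ij = (1/2) g^{kl} (d_i g_jl + d_j g_il - d_l g_ij), with g^inv = (1/(EG-F^2)) [[G, -F], [-F, E]]
first partials: E_p = 6 + 2*p, E_q = 0, F_p = 1, F_q = 8/3, G_p = 0, G_q = 2*q
D = EG - F^2 = 1649/144 - 16*q + (3/2)*p + (37/4)*q^2 - (16/3)*p*q + (1/4)*p^2 + 6*p*q^2 + p^2*q^2
expanded: Gamma^p_pp = (G E_p - 2F F_p + F E_q)/(2D), Gamma^p_pq = (G E_q - F G_p)/(2D), Gamma^p_qq = (2G F_q - G G_p - F G_q)/(2D), Gamma^q_pp = (2E F_p - E E_q - F E_p)/(2D), Gamma^q_pq = (E G_p - F E_q)/(2D), Gamma^q_qq = (E G_q - 2F F_q + F G_p)/(2D); substitute and cancel common factors


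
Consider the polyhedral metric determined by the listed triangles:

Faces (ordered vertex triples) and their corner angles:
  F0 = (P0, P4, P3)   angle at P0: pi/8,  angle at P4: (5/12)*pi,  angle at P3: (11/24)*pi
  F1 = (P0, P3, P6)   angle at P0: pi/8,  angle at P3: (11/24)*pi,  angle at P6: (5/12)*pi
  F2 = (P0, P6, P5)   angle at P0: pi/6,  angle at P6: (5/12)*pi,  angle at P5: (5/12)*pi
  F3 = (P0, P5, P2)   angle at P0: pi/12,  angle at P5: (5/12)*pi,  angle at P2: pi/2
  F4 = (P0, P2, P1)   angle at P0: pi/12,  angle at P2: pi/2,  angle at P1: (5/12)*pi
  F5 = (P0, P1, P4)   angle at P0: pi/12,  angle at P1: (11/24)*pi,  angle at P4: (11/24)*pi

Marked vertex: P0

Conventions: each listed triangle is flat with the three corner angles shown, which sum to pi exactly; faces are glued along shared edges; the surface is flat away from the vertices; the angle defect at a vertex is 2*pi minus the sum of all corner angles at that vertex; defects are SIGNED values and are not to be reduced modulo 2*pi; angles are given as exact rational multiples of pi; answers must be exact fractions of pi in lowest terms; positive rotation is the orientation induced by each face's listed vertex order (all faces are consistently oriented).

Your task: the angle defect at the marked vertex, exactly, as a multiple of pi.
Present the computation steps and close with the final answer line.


Sum of corner angles at P0: (2/3)*pi
defect = 2*pi - (2/3)*pi

Answer: defect(P0) = (4/3)*pi


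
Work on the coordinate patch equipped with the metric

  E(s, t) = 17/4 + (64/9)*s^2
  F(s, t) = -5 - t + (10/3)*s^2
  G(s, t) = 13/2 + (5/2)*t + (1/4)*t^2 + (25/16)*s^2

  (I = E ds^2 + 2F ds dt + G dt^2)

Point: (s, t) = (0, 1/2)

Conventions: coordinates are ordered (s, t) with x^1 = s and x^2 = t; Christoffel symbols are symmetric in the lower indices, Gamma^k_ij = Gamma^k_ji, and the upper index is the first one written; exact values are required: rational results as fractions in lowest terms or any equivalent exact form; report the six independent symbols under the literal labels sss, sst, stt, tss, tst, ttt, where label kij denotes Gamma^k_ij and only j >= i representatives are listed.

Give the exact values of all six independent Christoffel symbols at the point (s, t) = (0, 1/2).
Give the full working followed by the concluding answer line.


E = 17/4, F = -11/2, G = 125/16 at the point
E_s = 0, E_t = 0, F_s = 0, F_t = -1, G_s = 0, G_t = 11/4
EG - F^2 = 189/64;  g^inv = (64/189) * [[125/16, 11/2], [11/2, 17/4]]
first-kind symbols [ij,l] = (1/2)(d_i g_jl + d_j g_il - d_l g_ij): [ss,s] = E_s/2 = 0, [ss,t] = F_s - E_t/2 = 0, [st,s] = E_t/2 = 0, [st,t] = G_s/2 = 0, [tt,s] = F_t - G_s/2 = -1, [tt,t] = G_t/2 = 11/8
Gamma^s_ij = (G*[ij,s] - F*[ij,t])/(EG - F^2), Gamma^t_ij = (E*[ij,t] - F*[ij,s])/(EG - F^2)

Answer: Gamma_sss = 0, Gamma_sst = 0, Gamma_stt = -16/189, Gamma_tss = 0, Gamma_tst = 0, Gamma_ttt = 22/189


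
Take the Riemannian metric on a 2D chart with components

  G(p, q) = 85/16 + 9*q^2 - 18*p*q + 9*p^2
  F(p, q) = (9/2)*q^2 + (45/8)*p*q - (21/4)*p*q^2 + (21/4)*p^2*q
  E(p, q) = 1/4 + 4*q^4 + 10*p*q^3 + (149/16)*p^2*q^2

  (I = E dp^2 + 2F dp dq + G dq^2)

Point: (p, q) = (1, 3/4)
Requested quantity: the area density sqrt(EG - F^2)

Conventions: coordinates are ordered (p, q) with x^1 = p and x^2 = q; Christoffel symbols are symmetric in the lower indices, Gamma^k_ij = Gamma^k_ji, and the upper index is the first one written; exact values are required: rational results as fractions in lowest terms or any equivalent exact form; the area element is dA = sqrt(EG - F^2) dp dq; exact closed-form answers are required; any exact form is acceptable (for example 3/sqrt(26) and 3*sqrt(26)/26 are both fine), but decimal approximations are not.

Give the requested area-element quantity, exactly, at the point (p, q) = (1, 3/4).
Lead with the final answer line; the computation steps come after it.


Answer: sqrt(EG - F^2) = sqrt(19021)/64

E = 2809/256, F = 495/64, G = 47/8; EG - F^2 = 19021/4096


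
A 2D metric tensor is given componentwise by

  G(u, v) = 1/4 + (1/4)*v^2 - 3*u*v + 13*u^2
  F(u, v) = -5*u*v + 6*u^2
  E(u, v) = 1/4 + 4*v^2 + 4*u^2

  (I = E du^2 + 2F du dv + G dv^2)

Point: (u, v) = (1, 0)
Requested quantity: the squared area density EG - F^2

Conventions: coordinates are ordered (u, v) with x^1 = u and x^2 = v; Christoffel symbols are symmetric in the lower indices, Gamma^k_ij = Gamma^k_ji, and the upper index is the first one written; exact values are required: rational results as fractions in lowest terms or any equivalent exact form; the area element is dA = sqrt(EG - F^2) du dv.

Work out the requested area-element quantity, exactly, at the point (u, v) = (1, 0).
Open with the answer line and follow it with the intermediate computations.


Answer: EG - F^2 = 325/16

E = 17/4, F = 6, G = 53/4; EG - F^2 = 325/16


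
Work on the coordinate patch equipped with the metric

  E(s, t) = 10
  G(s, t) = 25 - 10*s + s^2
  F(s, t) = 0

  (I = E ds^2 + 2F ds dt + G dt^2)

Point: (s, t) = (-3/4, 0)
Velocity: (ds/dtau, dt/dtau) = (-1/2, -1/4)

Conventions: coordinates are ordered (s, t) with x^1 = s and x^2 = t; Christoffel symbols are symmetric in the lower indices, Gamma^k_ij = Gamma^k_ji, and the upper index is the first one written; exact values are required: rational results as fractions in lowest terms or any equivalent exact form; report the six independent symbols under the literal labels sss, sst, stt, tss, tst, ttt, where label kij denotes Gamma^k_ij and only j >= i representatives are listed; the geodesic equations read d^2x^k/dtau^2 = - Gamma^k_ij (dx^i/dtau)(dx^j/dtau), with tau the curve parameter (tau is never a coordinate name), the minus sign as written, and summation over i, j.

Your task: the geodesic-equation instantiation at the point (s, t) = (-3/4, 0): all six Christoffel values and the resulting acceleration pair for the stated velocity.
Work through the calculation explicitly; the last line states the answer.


E = 10, F = 0, G = 529/16 at the point
E_s = 0, E_t = 0, F_s = 0, F_t = 0, G_s = -23/2, G_t = 0
EG - F^2 = 2645/8;  g^inv = (8/2645) * [[529/16, 0], [0, 10]]
first-kind symbols [ij,l] = (1/2)(d_i g_jl + d_j g_il - d_l g_ij): [ss,s] = E_s/2 = 0, [ss,t] = F_s - E_t/2 = 0, [st,s] = E_t/2 = 0, [st,t] = G_s/2 = -23/4, [tt,s] = F_t - G_s/2 = 23/4, [tt,t] = G_t/2 = 0
Gamma^s_ij = (G*[ij,s] - F*[ij,t])/(EG - F^2), Gamma^t_ij = (E*[ij,t] - F*[ij,s])/(EG - F^2)
Gamma_sss = 0, Gamma_sst = 0, Gamma_stt = 23/40, Gamma_tss = 0, Gamma_tst = -4/23, Gamma_ttt = 0
d^2s/dtau^2 = -(Gamma_sss*(-1/2)^2 + 2*Gamma_sst*(-1/2)*(-1/4) + Gamma_stt*(-1/4)^2) = -23/640
d^2t/dtau^2 = -(Gamma_tss*(-1/2)^2 + 2*Gamma_tst*(-1/2)*(-1/4) + Gamma_ttt*(-1/4)^2) = 1/23

Answer: Gamma_sss = 0, Gamma_sst = 0, Gamma_stt = 23/40, Gamma_tss = 0, Gamma_tst = -4/23, Gamma_ttt = 0; accelerations (d^2s/dtau^2, d^2t/dtau^2) = (-23/640, 1/23)


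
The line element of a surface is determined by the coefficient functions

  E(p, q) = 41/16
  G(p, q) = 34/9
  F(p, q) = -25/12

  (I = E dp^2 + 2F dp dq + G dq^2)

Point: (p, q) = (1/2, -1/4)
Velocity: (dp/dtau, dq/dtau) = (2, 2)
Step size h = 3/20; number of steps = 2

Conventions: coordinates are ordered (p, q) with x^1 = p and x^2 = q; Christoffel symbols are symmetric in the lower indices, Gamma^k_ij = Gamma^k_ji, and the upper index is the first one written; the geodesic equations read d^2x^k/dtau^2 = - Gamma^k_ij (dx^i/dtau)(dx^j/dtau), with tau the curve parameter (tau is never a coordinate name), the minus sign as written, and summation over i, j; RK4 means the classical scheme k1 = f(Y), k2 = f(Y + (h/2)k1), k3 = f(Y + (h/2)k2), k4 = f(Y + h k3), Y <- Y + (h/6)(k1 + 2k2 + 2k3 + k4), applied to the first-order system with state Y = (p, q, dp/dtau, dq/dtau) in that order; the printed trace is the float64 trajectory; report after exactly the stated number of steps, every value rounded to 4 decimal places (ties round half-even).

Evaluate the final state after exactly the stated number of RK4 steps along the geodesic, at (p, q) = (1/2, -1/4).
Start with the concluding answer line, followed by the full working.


Answer: p = 1.1000, q = 0.3500, dp/dtau = 2.0000, dq/dtau = 2.0000

f(Y) = (dp/dtau, dq/dtau, -Gamma^p_ij Y'^i Y'^j, -Gamma^q_ij Y'^i Y'^j) with the Gammas evaluated at the stage position; h = 0.150000; intermediate values shown to 6 dp
step 0: p = 0.5000, q = -0.2500, dp/dtau = 2.0000, dq/dtau = 2.0000
step 1:
  k1: at (p, q) = (0.500000, -0.250000), (dp/dtau, dq/dtau) = (2.000000, 2.000000); Gamma_ppp = 0.000000, Gamma_ppq = 0.000000, Gamma_pqq = 0.000000, Gamma_qpp = 0.000000, Gamma_qpq = 0.000000, Gamma_qqq = 0.000000; k1 = (2.000000, 2.000000, 0.000000, 0.000000)
  k2: at (p, q) = (0.650000, -0.100000), (dp/dtau, dq/dtau) = (2.000000, 2.000000); Gamma_ppp = 0.000000, Gamma_ppq = 0.000000, Gamma_pqq = 0.000000, Gamma_qpp = 0.000000, Gamma_qpq = 0.000000, Gamma_qqq = 0.000000; k2 = (2.000000, 2.000000, 0.000000, 0.000000)
  k3: at (p, q) = (0.650000, -0.100000), (dp/dtau, dq/dtau) = (2.000000, 2.000000); Gamma_ppp = 0.000000, Gamma_ppq = 0.000000, Gamma_pqq = 0.000000, Gamma_qpp = 0.000000, Gamma_qpq = 0.000000, Gamma_qqq = 0.000000; k3 = (2.000000, 2.000000, 0.000000, 0.000000)
  k4: at (p, q) = (0.800000, 0.050000), (dp/dtau, dq/dtau) = (2.000000, 2.000000); Gamma_ppp = 0.000000, Gamma_ppq = 0.000000, Gamma_pqq = 0.000000, Gamma_qpp = 0.000000, Gamma_qpq = 0.000000, Gamma_qqq = 0.000000; k4 = (2.000000, 2.000000, 0.000000, 0.000000)
  Y <- Y + (h/6)(k1 + 2k2 + 2k3 + k4): p = 0.8000, q = 0.0500, dp/dtau = 2.0000, dq/dtau = 2.0000
step 2:
  k1: at (p, q) = (0.800000, 0.050000), (dp/dtau, dq/dtau) = (2.000000, 2.000000); Gamma_ppp = 0.000000, Gamma_ppq = 0.000000, Gamma_pqq = 0.000000, Gamma_qpp = 0.000000, Gamma_qpq = 0.000000, Gamma_qqq = 0.000000; k1 = (2.000000, 2.000000, 0.000000, 0.000000)
  k2: at (p, q) = (0.950000, 0.200000), (dp/dtau, dq/dtau) = (2.000000, 2.000000); Gamma_ppp = 0.000000, Gamma_ppq = 0.000000, Gamma_pqq = 0.000000, Gamma_qpp = 0.000000, Gamma_qpq = 0.000000, Gamma_qqq = 0.000000; k2 = (2.000000, 2.000000, 0.000000, 0.000000)
  k3: at (p, q) = (0.950000, 0.200000), (dp/dtau, dq/dtau) = (2.000000, 2.000000); Gamma_ppp = 0.000000, Gamma_ppq = 0.000000, Gamma_pqq = 0.000000, Gamma_qpp = 0.000000, Gamma_qpq = 0.000000, Gamma_qqq = 0.000000; k3 = (2.000000, 2.000000, 0.000000, 0.000000)
  k4: at (p, q) = (1.100000, 0.350000), (dp/dtau, dq/dtau) = (2.000000, 2.000000); Gamma_ppp = 0.000000, Gamma_ppq = 0.000000, Gamma_pqq = 0.000000, Gamma_qpp = 0.000000, Gamma_qpq = 0.000000, Gamma_qqq = 0.000000; k4 = (2.000000, 2.000000, 0.000000, 0.000000)
  Y <- Y + (h/6)(k1 + 2k2 + 2k3 + k4): p = 1.1000, q = 0.3500, dp/dtau = 2.0000, dq/dtau = 2.0000


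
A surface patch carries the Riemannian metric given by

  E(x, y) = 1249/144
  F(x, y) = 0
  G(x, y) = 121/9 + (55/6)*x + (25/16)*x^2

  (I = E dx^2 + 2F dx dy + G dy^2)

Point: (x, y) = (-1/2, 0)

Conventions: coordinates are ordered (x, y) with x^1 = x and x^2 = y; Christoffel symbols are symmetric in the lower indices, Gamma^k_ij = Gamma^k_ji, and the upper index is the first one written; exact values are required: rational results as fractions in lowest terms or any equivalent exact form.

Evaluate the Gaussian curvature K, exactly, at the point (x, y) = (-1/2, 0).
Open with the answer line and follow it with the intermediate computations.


Answer: K = 0

E = 1249/144, F = 0, G = 5329/576, EG - F^2 = 6655921/82944 at the point
E_x = 0, E_y = 0, F_x = 0, F_y = 0, G_x = 365/48, G_y = 0
E_yy = 0, F_xy = 0, G_xx = 25/8
Using the Brioschi determinant formula for K from the metric derivatives:
M1 = [[-E_yy/2 + F_xy - G_xx/2, E_x/2, F_x - E_y/2], [F_y - G_x/2, E, F], [G_y/2, F, G]] = [[-25/16, 0, 0], [-365/96, 1249/144, 0], [0, 0, 5329/576]]; det M1 = -166398025/1327104
M2 = [[0, E_y/2, G_x/2], [E_y/2, E, F], [G_x/2, F, G]] = [[0, 0, 365/96], [0, 1249/144, 0], [365/96, 0, 5329/576]]; det M2 = -166398025/1327104
det M1 - det M2 = 0; K = 0 / (6655921/82944)^2 = 0


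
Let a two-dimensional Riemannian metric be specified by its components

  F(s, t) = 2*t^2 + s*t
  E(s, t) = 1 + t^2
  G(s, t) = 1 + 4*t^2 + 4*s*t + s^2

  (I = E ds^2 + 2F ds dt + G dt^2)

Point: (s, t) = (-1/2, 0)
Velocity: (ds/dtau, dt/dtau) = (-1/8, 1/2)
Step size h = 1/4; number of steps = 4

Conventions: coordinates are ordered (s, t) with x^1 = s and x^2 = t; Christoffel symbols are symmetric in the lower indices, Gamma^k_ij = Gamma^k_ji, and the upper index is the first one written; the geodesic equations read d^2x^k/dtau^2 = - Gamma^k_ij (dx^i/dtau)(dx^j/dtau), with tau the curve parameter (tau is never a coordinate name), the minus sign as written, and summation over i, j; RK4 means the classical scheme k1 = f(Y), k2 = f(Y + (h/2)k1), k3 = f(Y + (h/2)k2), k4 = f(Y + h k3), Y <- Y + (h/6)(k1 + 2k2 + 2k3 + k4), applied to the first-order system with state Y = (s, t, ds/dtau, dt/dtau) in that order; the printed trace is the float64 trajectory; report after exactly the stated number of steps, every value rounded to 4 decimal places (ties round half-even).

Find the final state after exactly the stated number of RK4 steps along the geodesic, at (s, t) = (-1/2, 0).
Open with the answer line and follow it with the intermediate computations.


Answer: s = -0.6577, t = 0.5352, ds/dtau = -0.2135, dt/dtau = 0.5218

f(Y) = (ds/dtau, dt/dtau, -Gamma^s_ij Y'^i Y'^j, -Gamma^t_ij Y'^i Y'^j) with the Gammas evaluated at the stage position; h = 0.250000; intermediate values shown to 6 dp
step 0: s = -0.5000, t = 0.0000, ds/dtau = -0.1250, dt/dtau = 0.5000
step 1:
  k1: at (s, t) = (-0.500000, 0.000000), (ds/dtau, dt/dtau) = (-0.125000, 0.500000); Gamma_sss = 0.000000, Gamma_sst = 0.000000, Gamma_stt = 0.000000, Gamma_tss = 0.000000, Gamma_tst = -0.400000, Gamma_ttt = -0.800000; k1 = (-0.125000, 0.500000, 0.000000, 0.150000)
  k2: at (s, t) = (-0.515625, 0.062500), (ds/dtau, dt/dtau) = (-0.125000, 0.518750); Gamma_sss = 0.000000, Gamma_sst = 0.054043, Gamma_stt = 0.108085, Gamma_tss = 0.000000, Gamma_tst = -0.337767, Gamma_ttt = -0.675533; k2 = (-0.125000, 0.518750, -0.022077, 0.137983)
  k3: at (s, t) = (-0.515625, 0.064844), (ds/dtau, dt/dtau) = (-0.127760, 0.517248); Gamma_sss = 0.000000, Gamma_sst = 0.056232, Gamma_stt = 0.112463, Gamma_tss = 0.000000, Gamma_tst = -0.334680, Gamma_ttt = -0.669361; k3 = (-0.127760, 0.517248, -0.022657, 0.134851)
  k4: at (s, t) = (-0.531940, 0.129312), (ds/dtau, dt/dtau) = (-0.130664, 0.533713); Gamma_sss = 0.000000, Gamma_sst = 0.118480, Gamma_stt = 0.236960, Gamma_tss = 0.000000, Gamma_tst = -0.250422, Gamma_ttt = -0.500843; k4 = (-0.130664, 0.533713, -0.050973, 0.107737)
  Y <- Y + (h/6)(k1 + 2k2 + 2k3 + k4): s = -0.5317, t = 0.1294, ds/dtau = -0.1309, dt/dtau = 0.5335
step 2:
  k1: at (s, t) = (-0.531716, 0.129405), (ds/dtau, dt/dtau) = (-0.130852, 0.533475); Gamma_sss = 0.000000, Gamma_sst = 0.118587, Gamma_stt = 0.237173, Gamma_tss = 0.000000, Gamma_tst = -0.250093, Gamma_ttt = -0.500185; k1 = (-0.130852, 0.533475, -0.050942, 0.107435)
  k2: at (s, t) = (-0.548072, 0.196089), (ds/dtau, dt/dtau) = (-0.137220, 0.546905); Gamma_sss = 0.000000, Gamma_sst = 0.184510, Gamma_stt = 0.369020, Gamma_tss = 0.000000, Gamma_tst = -0.146689, Gamma_ttt = -0.293379; k2 = (-0.137220, 0.546905, -0.082682, 0.065734)
  k3: at (s, t) = (-0.548868, 0.197768), (ds/dtau, dt/dtau) = (-0.141187, 0.541692); Gamma_sss = 0.000000, Gamma_sst = 0.186113, Gamma_stt = 0.372225, Gamma_tss = 0.000000, Gamma_tst = -0.144297, Gamma_ttt = -0.288594; k3 = (-0.141187, 0.541692, -0.080754, 0.062611)
  k4: at (s, t) = (-0.567013, 0.264828), (ds/dtau, dt/dtau) = (-0.151040, 0.549128); Gamma_sss = 0.000000, Gamma_sst = 0.247149, Gamma_stt = 0.494298, Gamma_tss = 0.000000, Gamma_tst = -0.034864, Gamma_ttt = -0.069728; k4 = (-0.151040, 0.549128, -0.108054, 0.015243)
  Y <- Y + (h/6)(k1 + 2k2 + 2k3 + k4): s = -0.5667, t = 0.2652, ds/dtau = -0.1511, dt/dtau = 0.5493
step 3:
  k1: at (s, t) = (-0.566662, 0.265229), (ds/dtau, dt/dtau) = (-0.151096, 0.549282); Gamma_sss = 0.000000, Gamma_sst = 0.247495, Gamma_stt = 0.494989, Gamma_tss = 0.000000, Gamma_tst = -0.033783, Gamma_ttt = -0.067565; k1 = (-0.151096, 0.549282, -0.108262, 0.014778)
  k2: at (s, t) = (-0.585549, 0.333890), (ds/dtau, dt/dtau) = (-0.164629, 0.551129); Gamma_sss = 0.000000, Gamma_sst = 0.298584, Gamma_stt = 0.597168, Gamma_tss = 0.000000, Gamma_tst = 0.073535, Gamma_ttt = 0.147070; k2 = (-0.164629, 0.551129, -0.127204, -0.031328)
  k3: at (s, t) = (-0.587241, 0.334121), (ds/dtau, dt/dtau) = (-0.166997, 0.545366); Gamma_sss = 0.000000, Gamma_sst = 0.298803, Gamma_stt = 0.597606, Gamma_tss = 0.000000, Gamma_tst = 0.072438, Gamma_ttt = 0.144877; k3 = (-0.166997, 0.545366, -0.123316, -0.029895)
  k4: at (s, t) = (-0.608411, 0.401571), (ds/dtau, dt/dtau) = (-0.181925, 0.541808); Gamma_sss = 0.000000, Gamma_sst = 0.334871, Gamma_stt = 0.669743, Gamma_tss = 0.000000, Gamma_tst = 0.162387, Gamma_ttt = 0.324773; k4 = (-0.181925, 0.541808, -0.130592, -0.063327)
  Y <- Y + (h/6)(k1 + 2k2 + 2k3 + k4): s = -0.6082, t = 0.4021, ds/dtau = -0.1819, dt/dtau = 0.5422
step 4:
  k1: at (s, t) = (-0.608173, 0.402066), (ds/dtau, dt/dtau) = (-0.181925, 0.542157); Gamma_sss = 0.000000, Gamma_sst = 0.335039, Gamma_stt = 0.670078, Gamma_tss = 0.000000, Gamma_tst = 0.163291, Gamma_ttt = 0.326582; k1 = (-0.181925, 0.542157, -0.130868, -0.063782)
  k2: at (s, t) = (-0.630914, 0.469836), (ds/dtau, dt/dtau) = (-0.198284, 0.534185); Gamma_sss = 0.000000, Gamma_sst = 0.356997, Gamma_stt = 0.713994, Gamma_tss = 0.000000, Gamma_tst = 0.234604, Gamma_ttt = 0.469209; k2 = (-0.198284, 0.534185, -0.128114, -0.084192)
  k3: at (s, t) = (-0.632959, 0.468839), (ds/dtau, dt/dtau) = (-0.197939, 0.531633); Gamma_sss = 0.000000, Gamma_sst = 0.357166, Gamma_stt = 0.714332, Gamma_tss = 0.000000, Gamma_tst = 0.232138, Gamma_ttt = 0.464276; k3 = (-0.197939, 0.531633, -0.126725, -0.082364)
  k4: at (s, t) = (-0.657658, 0.534974), (ds/dtau, dt/dtau) = (-0.213606, 0.521566); Gamma_sss = 0.000000, Gamma_sst = 0.367382, Gamma_stt = 0.734764, Gamma_tss = 0.000000, Gamma_tst = 0.283131, Gamma_ttt = 0.566263; k4 = (-0.213606, 0.521566, -0.118019, -0.090954)
  Y <- Y + (h/6)(k1 + 2k2 + 2k3 + k4): s = -0.6577, t = 0.5352, ds/dtau = -0.2135, dt/dtau = 0.5218


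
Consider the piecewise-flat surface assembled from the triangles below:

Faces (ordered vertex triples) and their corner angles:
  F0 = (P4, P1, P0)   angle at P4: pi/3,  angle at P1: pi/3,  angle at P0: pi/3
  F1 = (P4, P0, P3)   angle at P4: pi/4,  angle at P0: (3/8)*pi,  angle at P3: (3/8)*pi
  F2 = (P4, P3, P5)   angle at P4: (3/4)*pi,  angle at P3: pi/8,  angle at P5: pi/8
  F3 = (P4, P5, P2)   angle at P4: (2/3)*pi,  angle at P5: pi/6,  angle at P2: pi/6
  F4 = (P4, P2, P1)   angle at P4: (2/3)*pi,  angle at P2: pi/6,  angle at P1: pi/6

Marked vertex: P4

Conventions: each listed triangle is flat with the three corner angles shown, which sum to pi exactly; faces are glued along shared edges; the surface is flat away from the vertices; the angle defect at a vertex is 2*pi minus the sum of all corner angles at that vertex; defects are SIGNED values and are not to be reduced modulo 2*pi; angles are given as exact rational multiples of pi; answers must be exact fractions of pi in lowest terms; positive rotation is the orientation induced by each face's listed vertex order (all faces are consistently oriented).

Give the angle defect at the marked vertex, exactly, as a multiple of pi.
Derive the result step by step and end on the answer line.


Sum of corner angles at P4: (8/3)*pi
defect = 2*pi - (8/3)*pi

Answer: defect(P4) = (-2/3)*pi


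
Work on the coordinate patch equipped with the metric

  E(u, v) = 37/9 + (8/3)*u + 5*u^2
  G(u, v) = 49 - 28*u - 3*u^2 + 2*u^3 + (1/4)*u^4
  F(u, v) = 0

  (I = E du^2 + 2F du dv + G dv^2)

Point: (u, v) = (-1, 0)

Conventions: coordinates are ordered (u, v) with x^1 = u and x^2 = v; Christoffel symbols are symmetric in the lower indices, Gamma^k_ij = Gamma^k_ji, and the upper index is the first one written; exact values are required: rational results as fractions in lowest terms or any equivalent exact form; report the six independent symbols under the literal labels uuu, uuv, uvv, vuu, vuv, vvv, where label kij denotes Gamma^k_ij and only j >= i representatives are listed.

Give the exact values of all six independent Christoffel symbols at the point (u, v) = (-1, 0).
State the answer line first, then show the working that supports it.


Answer: Gamma_uuu = -33/58, Gamma_uuv = 0, Gamma_uvv = 153/116, Gamma_vuu = 0, Gamma_vuv = -2/17, Gamma_vvv = 0

E = 58/9, F = 0, G = 289/4 at the point
E_u = -22/3, E_v = 0, F_u = 0, F_v = 0, G_u = -17, G_v = 0
EG - F^2 = 8381/18;  g^inv = (18/8381) * [[289/4, 0], [0, 58/9]]
first-kind symbols [ij,l] = (1/2)(d_i g_jl + d_j g_il - d_l g_ij): [uu,u] = E_u/2 = -11/3, [uu,v] = F_u - E_v/2 = 0, [uv,u] = E_v/2 = 0, [uv,v] = G_u/2 = -17/2, [vv,u] = F_v - G_u/2 = 17/2, [vv,v] = G_v/2 = 0
Gamma^u_ij = (G*[ij,u] - F*[ij,v])/(EG - F^2), Gamma^v_ij = (E*[ij,v] - F*[ij,u])/(EG - F^2)


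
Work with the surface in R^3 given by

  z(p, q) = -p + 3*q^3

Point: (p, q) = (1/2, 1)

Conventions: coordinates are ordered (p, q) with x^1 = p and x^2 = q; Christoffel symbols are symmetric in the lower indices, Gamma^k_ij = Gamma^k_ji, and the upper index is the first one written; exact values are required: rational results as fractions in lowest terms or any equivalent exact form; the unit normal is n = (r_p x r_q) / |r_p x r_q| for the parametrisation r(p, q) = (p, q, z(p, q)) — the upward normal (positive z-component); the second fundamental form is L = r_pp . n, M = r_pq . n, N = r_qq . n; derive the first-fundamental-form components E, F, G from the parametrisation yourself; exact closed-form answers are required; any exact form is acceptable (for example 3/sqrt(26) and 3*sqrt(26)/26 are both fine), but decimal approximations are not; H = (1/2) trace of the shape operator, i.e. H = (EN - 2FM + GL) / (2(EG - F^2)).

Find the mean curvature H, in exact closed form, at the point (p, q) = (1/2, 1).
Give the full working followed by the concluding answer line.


z_p = -1, z_q = 9, z_pp = 0, z_pq = 0, z_qq = 18
E = 2, F = -9, G = 82; answer radicand W^2 = 83
unnormalised second-form numerators: l = 0, m = 0, n = 18; L = l/sqrt(83), and similarly M = m/sqrt(W^2), N = n/sqrt(W^2)
H = (E*n - 2*F*m + G*l) / (2*(EG - F^2)*sqrt(W^2)); E*n - 2*F*m + G*l = 36, EG - F^2 = 83, so H = (18/83)/sqrt(83)

Answer: H = 18*sqrt(83)/6889


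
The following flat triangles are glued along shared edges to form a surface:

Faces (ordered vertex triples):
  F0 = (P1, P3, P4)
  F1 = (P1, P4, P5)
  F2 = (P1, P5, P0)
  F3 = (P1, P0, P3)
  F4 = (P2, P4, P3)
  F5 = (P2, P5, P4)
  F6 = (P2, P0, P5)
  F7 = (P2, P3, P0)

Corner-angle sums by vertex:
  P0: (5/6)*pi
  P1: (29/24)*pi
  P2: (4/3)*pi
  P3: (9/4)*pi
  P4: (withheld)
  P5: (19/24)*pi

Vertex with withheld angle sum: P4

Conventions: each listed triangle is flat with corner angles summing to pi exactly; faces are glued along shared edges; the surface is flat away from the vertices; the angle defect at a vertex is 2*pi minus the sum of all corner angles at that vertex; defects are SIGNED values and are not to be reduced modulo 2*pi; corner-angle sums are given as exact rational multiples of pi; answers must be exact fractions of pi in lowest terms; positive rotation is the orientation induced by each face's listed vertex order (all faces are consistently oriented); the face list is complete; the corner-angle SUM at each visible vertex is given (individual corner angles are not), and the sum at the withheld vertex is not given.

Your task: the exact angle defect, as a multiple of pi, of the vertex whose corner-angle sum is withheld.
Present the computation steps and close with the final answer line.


V = 6, E = 12, F = 8; chi = V - E + F = 2
Gauss-Bonnet: total defect = 2*pi*chi = 4*pi; visible defects sum to (43/12)*pi

Answer: defect(P4) = (5/12)*pi


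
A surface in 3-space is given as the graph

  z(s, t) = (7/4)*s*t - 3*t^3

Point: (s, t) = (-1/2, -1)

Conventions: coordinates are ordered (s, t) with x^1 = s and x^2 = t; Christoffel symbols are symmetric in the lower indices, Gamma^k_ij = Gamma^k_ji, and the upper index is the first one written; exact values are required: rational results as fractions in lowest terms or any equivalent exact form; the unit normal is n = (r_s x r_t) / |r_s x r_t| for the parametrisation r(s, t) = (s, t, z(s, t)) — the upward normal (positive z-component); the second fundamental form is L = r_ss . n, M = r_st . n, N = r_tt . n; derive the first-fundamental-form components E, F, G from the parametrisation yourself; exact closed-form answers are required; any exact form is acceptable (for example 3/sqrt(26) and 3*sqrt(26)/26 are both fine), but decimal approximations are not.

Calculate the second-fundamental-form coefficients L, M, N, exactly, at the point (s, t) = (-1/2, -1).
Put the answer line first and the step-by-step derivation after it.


Answer: L = 0, M = 14*sqrt(6501)/6501, N = 48*sqrt(6501)/2167

z_s = -7/4, z_t = -79/8, z_ss = 0, z_st = 7/4, z_tt = 18
E = 65/16, F = 553/32, G = 6305/64; answer radicand W^2 = 6501/64
unnormalised second-form numerators: l = 0, m = 7/4, n = 18; L = l/sqrt(6501/64), and similarly M = m/sqrt(W^2), N = n/sqrt(W^2)


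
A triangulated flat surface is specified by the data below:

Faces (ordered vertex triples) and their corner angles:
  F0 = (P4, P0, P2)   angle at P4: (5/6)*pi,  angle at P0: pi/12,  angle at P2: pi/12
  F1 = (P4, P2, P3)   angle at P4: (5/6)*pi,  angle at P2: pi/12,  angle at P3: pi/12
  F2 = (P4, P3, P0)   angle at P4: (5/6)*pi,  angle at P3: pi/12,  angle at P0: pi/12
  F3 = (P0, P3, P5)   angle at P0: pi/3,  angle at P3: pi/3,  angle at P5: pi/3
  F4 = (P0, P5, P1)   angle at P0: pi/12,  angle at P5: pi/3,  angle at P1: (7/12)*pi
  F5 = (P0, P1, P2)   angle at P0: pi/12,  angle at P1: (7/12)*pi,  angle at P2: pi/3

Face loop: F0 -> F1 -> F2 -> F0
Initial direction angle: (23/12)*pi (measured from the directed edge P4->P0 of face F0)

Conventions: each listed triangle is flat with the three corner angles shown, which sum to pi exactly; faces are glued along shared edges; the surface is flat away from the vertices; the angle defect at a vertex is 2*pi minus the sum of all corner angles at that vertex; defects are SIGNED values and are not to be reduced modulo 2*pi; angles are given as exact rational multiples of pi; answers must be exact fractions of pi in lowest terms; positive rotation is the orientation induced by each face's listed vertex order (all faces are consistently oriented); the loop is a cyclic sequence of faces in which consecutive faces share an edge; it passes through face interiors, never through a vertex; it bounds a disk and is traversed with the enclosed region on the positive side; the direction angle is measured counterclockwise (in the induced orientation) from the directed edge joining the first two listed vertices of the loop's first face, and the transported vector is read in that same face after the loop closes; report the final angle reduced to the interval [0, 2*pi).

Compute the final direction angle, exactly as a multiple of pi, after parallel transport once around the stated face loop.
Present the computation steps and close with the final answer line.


enclosed vertex P4: corner angles sum to (5/2)*pi, defect = 2*pi - (5/2)*pi = -pi/2
holonomy = initial angle + sum of enclosed defects (mod 2*pi), positive in the induced orientation
final angle = (23/12)*pi - pi/2 = (17/12)*pi (mod 2*pi)

Answer: final direction angle = (17/12)*pi


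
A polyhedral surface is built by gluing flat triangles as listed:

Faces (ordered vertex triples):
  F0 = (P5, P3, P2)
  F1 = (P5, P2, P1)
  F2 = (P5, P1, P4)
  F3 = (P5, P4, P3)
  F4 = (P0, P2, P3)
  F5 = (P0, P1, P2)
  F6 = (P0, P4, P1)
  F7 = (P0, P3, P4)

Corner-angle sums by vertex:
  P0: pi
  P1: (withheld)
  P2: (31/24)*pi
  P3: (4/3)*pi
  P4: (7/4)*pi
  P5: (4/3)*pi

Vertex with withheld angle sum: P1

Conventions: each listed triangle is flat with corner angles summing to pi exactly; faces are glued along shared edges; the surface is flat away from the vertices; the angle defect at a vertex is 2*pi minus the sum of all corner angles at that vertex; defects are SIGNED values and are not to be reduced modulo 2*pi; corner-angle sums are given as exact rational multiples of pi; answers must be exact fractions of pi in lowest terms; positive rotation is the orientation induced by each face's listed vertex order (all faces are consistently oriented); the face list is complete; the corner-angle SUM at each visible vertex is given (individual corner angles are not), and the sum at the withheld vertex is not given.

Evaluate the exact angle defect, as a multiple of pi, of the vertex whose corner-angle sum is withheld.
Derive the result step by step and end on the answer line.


V = 6, E = 12, F = 8; chi = V - E + F = 2
Gauss-Bonnet: total defect = 2*pi*chi = 4*pi; visible defects sum to (79/24)*pi

Answer: defect(P1) = (17/24)*pi


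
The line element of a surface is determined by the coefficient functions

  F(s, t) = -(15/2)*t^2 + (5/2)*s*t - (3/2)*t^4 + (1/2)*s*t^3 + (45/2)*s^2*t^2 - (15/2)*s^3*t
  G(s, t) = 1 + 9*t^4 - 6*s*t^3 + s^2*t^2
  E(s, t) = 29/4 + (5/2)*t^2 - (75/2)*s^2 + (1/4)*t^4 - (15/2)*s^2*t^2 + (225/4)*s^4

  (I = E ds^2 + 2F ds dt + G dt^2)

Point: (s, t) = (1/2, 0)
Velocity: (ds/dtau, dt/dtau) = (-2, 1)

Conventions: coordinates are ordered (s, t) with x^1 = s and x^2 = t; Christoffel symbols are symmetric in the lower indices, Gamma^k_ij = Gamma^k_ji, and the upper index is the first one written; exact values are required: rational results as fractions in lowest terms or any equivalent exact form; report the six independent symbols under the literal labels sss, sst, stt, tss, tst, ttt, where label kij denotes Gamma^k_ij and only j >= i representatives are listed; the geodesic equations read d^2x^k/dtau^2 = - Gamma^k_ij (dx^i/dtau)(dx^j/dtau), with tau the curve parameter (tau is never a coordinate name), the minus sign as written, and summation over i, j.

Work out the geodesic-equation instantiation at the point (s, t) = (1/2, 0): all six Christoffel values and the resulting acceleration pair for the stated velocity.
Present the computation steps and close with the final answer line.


E = 89/64, F = 0, G = 1 at the point
E_s = -75/8, E_t = 0, F_s = 0, F_t = 5/16, G_s = 0, G_t = 0
EG - F^2 = 89/64;  g^inv = (64/89) * [[1, 0], [0, 89/64]]
first-kind symbols [ij,l] = (1/2)(d_i g_jl + d_j g_il - d_l g_ij): [ss,s] = E_s/2 = -75/16, [ss,t] = F_s - E_t/2 = 0, [st,s] = E_t/2 = 0, [st,t] = G_s/2 = 0, [tt,s] = F_t - G_s/2 = 5/16, [tt,t] = G_t/2 = 0
Gamma^s_ij = (G*[ij,s] - F*[ij,t])/(EG - F^2), Gamma^t_ij = (E*[ij,t] - F*[ij,s])/(EG - F^2)
Gamma_sss = -300/89, Gamma_sst = 0, Gamma_stt = 20/89, Gamma_tss = 0, Gamma_tst = 0, Gamma_ttt = 0
d^2s/dtau^2 = -(Gamma_sss*(-2)^2 + 2*Gamma_sst*(-2)*(1) + Gamma_stt*(1)^2) = 1180/89
d^2t/dtau^2 = -(Gamma_tss*(-2)^2 + 2*Gamma_tst*(-2)*(1) + Gamma_ttt*(1)^2) = 0

Answer: Gamma_sss = -300/89, Gamma_sst = 0, Gamma_stt = 20/89, Gamma_tss = 0, Gamma_tst = 0, Gamma_ttt = 0; accelerations (d^2s/dtau^2, d^2t/dtau^2) = (1180/89, 0)
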